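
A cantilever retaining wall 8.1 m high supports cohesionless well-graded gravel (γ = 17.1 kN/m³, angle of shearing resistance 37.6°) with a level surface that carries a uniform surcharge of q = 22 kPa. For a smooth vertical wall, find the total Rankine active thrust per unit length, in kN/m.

K_a = tan²(45° − φ/2) = 0.2421.
Soil triangle: ½ K_a γ H² = 0.5×0.2421×17.1×8.1² = 135.8 kN/m.
Surcharge rectangle: K_a q H = 0.2421×22×8.1 = 43.15 kN/m.
Total = 135.8 + 43.15 = 179.0 kN/m.

179 kN/m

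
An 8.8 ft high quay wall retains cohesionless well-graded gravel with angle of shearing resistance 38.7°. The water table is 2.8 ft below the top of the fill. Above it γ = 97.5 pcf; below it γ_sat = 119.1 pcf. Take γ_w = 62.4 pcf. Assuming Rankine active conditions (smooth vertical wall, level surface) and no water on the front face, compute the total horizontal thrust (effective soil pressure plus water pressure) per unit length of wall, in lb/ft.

1820 lb/ft

K_a = tan²(45° − φ/2) = 0.2306.
γ' = 119.1 − 62.4 = 56.70 pcf. Depth below WT = 6.0 ft.
σ'_h at WT = K_a γ d_w = 62.95 psf; at base = 62.95 + K_a γ' × 6.0 = 141.4 psf.
P₁ (0–2.8 ft) = ½×62.95×2.8 = 88.13. P₂ (2.8–8.8 ft) = ½(62.95+141.4)×6.0 = 613.0.
P_w = ½ γ_w h₂² = 0.5×62.4×6.0² = 1123. Total = 88.13+613.0+1123 = 1824 lb/ft.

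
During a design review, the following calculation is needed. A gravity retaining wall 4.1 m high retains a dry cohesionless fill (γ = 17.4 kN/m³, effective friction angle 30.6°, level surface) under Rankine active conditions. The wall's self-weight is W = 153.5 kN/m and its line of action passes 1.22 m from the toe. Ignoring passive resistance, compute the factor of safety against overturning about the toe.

2.88

K_a = tan²(45° − 30.6°/2) = 0.3253.
P_a = ½K_aγH² = 0.5×0.3253×17.4×4.1² = 47.58 kN/m, acting at H/3 = 1.367 m above the base.
Overturning moment M_o = P_a × H/3 = 47.58 × 1.367 = 65.03.
Resisting moment M_r = W × 1.22 = 153.5 × 1.22 = 187.3.
FS_overturning = M_r/M_o = 187.3/65.03 = 2.880.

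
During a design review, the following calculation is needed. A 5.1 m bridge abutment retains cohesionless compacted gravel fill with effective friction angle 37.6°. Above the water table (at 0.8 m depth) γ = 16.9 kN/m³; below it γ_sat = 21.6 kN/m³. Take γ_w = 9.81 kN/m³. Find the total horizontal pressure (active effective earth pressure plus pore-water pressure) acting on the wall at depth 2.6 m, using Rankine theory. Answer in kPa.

K_a = (1 − sin φ)/(1 + sin φ) = 0.2421.
γ' = 21.6 − 9.81 = 11.79 kN/m³.
Effective vertical stress at 2.6 m: σ'_v = 16.9×0.8 + 11.79×1.80 = 34.74 kPa.
σ'_h = K_a σ'_v = 0.2421 × 34.74 = 8.412 kPa; u = γ_w × 1.80 = 17.66 kPa.
Total σ_h = 8.412 + 17.66 = 26.07 kPa.

26.1 kPa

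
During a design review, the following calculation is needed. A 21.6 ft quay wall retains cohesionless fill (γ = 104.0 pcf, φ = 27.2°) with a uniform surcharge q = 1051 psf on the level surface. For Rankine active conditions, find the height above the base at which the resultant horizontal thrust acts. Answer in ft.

8.94 ft

K_a = 0.3726.
Triangular part P₁ = ½K_aγH² = 9039 at H/3 = 7.200 ft; rectangular part P₂ = K_a q H = 8458 at H/2 = 10.80 ft.
ȳ = (P₁·7.200 + P₂·10.80)/(P₁+P₂) = 8.940 ft.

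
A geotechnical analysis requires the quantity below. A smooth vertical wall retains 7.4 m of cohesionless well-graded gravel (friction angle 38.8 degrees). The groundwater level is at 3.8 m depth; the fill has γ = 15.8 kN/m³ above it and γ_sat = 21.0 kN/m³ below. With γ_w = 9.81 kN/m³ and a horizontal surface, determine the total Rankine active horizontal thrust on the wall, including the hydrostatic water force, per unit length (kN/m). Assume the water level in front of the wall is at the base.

K_a = tan²(45° − φ/2) = 0.2296.
γ' = 21.0 − 9.81 = 11.19 kN/m³. Depth below WT = 3.6 m.
σ'_h at WT = K_a γ d_w = 13.78 kPa; at base = 13.78 + K_a γ' × 3.6 = 23.03 kPa.
P₁ (0–3.8 m) = ½×13.78×3.8 = 26.19. P₂ (3.8–7.4 m) = ½(13.78+23.03)×3.6 = 66.26.
P_w = ½ γ_w h₂² = 0.5×9.81×3.6² = 63.57. Total = 26.19+66.26+63.57 = 156.0 kN/m.

156 kN/m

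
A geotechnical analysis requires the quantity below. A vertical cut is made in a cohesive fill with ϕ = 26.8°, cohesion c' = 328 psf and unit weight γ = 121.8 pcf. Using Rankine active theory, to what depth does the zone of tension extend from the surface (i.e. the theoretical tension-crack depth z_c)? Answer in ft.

8.75 ft

K_a = tan²(45° − 26.8°/2) = 0.3785; √K_a = 0.6152.
The active pressure is zero where K_a γ z = 2c√K_a, so z_c = 2c/(γ√K_a) = 2×328/(121.8×0.6152) = 8.755 ft.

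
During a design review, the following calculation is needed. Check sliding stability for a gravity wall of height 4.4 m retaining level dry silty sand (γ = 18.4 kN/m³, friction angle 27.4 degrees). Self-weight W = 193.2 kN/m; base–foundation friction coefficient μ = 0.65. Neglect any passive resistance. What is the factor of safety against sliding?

K_a = tan²(45° − 27.4°/2) = 0.3697.
P_a = ½K_aγH² = 0.5×0.3697×18.4×4.4² = 65.84 kN/m, acting at H/3 = 1.467 m above the base.
FS_sliding = μW / P_a = 0.65×193.2 / 65.84 = 1.907.

1.91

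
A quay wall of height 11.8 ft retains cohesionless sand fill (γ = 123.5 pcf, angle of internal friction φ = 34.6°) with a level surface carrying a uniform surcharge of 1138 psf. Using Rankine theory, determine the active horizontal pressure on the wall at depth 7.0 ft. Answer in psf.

K_a = (1 − sin φ)/(1 + sin φ) = 0.2756.
σ_v = γz + q = 123.5 × 7.0 + 1138 = 2002 psf.
σ_h = K_a σ_v = 0.2756 × 2002 = 552.0 psf.

552 psf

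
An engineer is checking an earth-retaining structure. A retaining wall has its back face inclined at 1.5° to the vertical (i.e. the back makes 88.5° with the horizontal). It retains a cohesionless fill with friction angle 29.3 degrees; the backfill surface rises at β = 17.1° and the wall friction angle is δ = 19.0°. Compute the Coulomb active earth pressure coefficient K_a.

0.416

K_a = sin²(α+φ) / [sin²α · sin(α−δ) · (1 + √{sin(φ+δ)sin(φ−β) / (sin(α−δ)sin(α+β))})²].
With α = 88.5°, φ = 29.3°, δ = 19.0°, β = 17.1°: K_a = 0.4156.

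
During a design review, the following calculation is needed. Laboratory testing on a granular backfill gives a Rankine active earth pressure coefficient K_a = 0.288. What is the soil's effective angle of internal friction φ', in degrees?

K_a = tan²(45° − φ/2) ⇒ 45° − φ/2 = arctan(√0.288) = 28.22°.
φ = 2(45° − 28.22°) = 33.56°.

33.6°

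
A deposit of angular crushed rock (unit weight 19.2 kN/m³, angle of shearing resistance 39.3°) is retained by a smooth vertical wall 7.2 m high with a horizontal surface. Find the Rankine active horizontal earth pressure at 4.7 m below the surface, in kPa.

20.3 kPa

K_a = (1 − sin φ)/(1 + sin φ) = 0.2245.
σ_h = K_a γ z = 0.2245 × 19.2 × 4.7 = 20.25 kPa.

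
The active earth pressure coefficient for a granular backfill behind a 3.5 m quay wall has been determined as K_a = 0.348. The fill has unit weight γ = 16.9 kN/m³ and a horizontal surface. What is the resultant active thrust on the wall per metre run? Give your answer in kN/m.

36.0 kN/m

P = ½ K_a γ H² = 0.5 × 0.348 × 16.9 × 3.5² = 36.02 kN/m.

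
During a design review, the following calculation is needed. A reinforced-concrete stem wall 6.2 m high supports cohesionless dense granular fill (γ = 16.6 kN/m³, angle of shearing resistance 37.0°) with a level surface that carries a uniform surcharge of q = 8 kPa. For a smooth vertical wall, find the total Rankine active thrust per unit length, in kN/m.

K_a = tan²(45° − φ/2) = 0.2486.
Soil triangle: ½ K_a γ H² = 0.5×0.2486×16.6×6.2² = 79.31 kN/m.
Surcharge rectangle: K_a q H = 0.2486×8×6.2 = 12.33 kN/m.
Total = 79.31 + 12.33 = 91.64 kN/m.

91.6 kN/m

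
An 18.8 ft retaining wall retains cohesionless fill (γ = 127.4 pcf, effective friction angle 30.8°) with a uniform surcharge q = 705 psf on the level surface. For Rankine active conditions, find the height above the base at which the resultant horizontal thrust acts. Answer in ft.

7.43 ft

K_a = 0.3227.
Triangular part P₁ = ½K_aγH² = 7266 at H/3 = 6.267 ft; rectangular part P₂ = K_a q H = 4277 at H/2 = 9.400 ft.
ȳ = (P₁·6.267 + P₂·9.400)/(P₁+P₂) = 7.428 ft.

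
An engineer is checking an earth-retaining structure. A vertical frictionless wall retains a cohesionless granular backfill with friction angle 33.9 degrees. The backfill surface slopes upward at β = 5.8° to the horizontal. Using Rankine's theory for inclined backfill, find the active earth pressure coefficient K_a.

K_a = cos β · (cos β − √(cos²β − cos²φ)) / (cos β + √(cos²β − cos²φ)).
cos β = 0.9949, cos φ = 0.8300, √(cos²β − cos²φ) = 0.5485.
K_a = 0.9949 × (0.9949 − 0.5485)/(0.9949 + 0.5485) = 0.2877.

0.288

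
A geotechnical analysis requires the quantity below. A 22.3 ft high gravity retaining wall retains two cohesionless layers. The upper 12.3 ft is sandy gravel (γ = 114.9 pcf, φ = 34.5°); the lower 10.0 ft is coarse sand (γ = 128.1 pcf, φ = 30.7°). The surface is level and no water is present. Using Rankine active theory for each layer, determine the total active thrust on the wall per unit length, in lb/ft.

9060 lb/ft

K_a1 = tan²(45°−34.5°/2) = 0.2768; K_a2 = tan²(45°−30.7°/2) = 0.3240.
Layer 1: σ at base = K_a1 γ₁ h₁ = 391.2 psf; P₁ = ½×391.2×12.3 = 2406.
Layer 2: σ_v at top = γ₁h₁ = 1413; σ_h top = K_a2×1413 = 457.9; σ_h base = K_a2×(1413+128.1×10.0) = 873.0.
P₂ = ½(457.9+873.0)×10.0 = 6655. Total P_a = 2406+6655 = 9061 lb/ft.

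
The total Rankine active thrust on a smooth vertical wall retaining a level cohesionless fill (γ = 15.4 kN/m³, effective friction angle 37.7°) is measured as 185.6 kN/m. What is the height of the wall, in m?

K_a = 0.2411. P_a = ½ K_a γ H² ⇒ H = √(2P_a/(K_a γ)).
H = √(2×185.6/(0.2411×15.4)) = 10.000 m.

10.00 m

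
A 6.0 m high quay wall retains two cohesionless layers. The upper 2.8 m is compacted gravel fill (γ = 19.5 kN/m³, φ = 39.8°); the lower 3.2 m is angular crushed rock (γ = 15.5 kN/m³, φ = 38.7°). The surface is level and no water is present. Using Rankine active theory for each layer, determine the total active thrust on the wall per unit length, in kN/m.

K_a1 = tan²(45°−39.8°/2) = 0.2194; K_a2 = tan²(45°−38.7°/2) = 0.2306.
Layer 1: σ at base = K_a1 γ₁ h₁ = 11.98 kPa; P₁ = ½×11.98×2.8 = 16.77.
Layer 2: σ_v at top = γ₁h₁ = 54.60; σ_h top = K_a2×54.60 = 12.59; σ_h base = K_a2×(54.60+15.5×3.2) = 24.03.
P₂ = ½(12.59+24.03)×3.2 = 58.59. Total P_a = 16.77+58.59 = 75.36 kN/m.

75.4 kN/m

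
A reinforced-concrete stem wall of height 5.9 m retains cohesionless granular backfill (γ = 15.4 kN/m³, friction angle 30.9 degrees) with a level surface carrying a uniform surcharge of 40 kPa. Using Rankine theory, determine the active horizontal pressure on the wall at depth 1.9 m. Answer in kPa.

K_a = (1 − sin φ)/(1 + sin φ) = 0.3214.
σ_v = γz + q = 15.4 × 1.9 + 40 = 69.26 kPa.
σ_h = K_a σ_v = 0.3214 × 69.26 = 22.26 kPa.

22.3 kPa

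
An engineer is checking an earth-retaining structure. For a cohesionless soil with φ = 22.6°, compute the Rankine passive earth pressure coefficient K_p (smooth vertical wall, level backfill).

K_p = (1 + sin φ)/(1 − sin φ) = tan²(45° + 22.6°/2) = 2.248.

2.25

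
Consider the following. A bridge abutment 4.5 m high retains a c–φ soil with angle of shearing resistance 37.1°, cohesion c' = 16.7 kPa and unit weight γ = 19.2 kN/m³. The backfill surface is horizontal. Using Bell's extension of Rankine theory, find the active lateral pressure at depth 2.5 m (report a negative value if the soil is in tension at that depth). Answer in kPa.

-4.74 kPa

K_a = (1 − sin φ)/(1 + sin φ) = 0.2475.
σ_a = K_a γ z − 2c√K_a = 0.2475×19.2×2.5 − 2×16.7×0.4975 = -4.736 kPa.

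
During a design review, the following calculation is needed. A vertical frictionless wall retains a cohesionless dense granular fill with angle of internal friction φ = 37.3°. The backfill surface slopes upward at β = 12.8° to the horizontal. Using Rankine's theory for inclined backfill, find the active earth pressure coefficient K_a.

0.260

K_a = cos β · (cos β − √(cos²β − cos²φ)) / (cos β + √(cos²β − cos²φ)).
cos β = 0.9751, cos φ = 0.7955, √(cos²β − cos²φ) = 0.5640.
K_a = 0.9751 × (0.9751 − 0.5640)/(0.9751 + 0.5640) = 0.2605.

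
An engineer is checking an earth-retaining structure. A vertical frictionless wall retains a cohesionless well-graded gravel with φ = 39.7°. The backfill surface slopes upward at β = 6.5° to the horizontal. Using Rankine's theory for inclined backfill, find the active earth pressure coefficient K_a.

K_a = cos β · (cos β − √(cos²β − cos²φ)) / (cos β + √(cos²β − cos²φ)).
cos β = 0.9936, cos φ = 0.7694, √(cos²β − cos²φ) = 0.6287.
K_a = 0.9936 × (0.9936 − 0.6287)/(0.9936 + 0.6287) = 0.2235.

0.224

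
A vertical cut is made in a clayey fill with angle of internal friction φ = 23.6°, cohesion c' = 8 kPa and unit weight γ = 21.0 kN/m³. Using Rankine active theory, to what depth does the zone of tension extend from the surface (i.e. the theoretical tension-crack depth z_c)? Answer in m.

1.16 m

K_a = tan²(45° − 23.6°/2) = 0.4282; √K_a = 0.6544.
The active pressure is zero where K_a γ z = 2c√K_a, so z_c = 2c/(γ√K_a) = 2×8/(21.0×0.6544) = 1.164 m.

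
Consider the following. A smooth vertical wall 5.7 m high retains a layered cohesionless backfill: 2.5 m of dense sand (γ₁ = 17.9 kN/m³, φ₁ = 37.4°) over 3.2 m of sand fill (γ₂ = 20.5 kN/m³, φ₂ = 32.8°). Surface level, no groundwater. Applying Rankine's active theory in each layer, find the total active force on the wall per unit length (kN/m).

K_a1 = tan²(45°−37.4°/2) = 0.2443; K_a2 = tan²(45°−32.8°/2) = 0.2973.
Layer 1: σ at base = K_a1 γ₁ h₁ = 10.93 kPa; P₁ = ½×10.93×2.5 = 13.66.
Layer 2: σ_v at top = γ₁h₁ = 44.75; σ_h top = K_a2×44.75 = 13.30; σ_h base = K_a2×(44.75+20.5×3.2) = 32.80.
P₂ = ½(13.30+32.80)×3.2 = 73.77. Total P_a = 13.66+73.77 = 87.43 kN/m.

87.4 kN/m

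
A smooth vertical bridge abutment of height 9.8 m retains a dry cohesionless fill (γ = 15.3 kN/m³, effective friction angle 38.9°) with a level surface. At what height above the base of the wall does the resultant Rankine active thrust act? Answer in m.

3.27 m

K_a = 0.2285.
The pressure distribution is triangular, so the resultant acts at H/3 above the base = 9.8/3 = 3.267 m.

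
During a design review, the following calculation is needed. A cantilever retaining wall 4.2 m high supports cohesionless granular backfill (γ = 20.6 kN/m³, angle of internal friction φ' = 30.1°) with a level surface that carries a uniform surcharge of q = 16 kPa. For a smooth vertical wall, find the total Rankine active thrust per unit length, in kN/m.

82.6 kN/m

K_a = tan²(45° − φ/2) = 0.3320.
Soil triangle: ½ K_a γ H² = 0.5×0.3320×20.6×4.2² = 60.32 kN/m.
Surcharge rectangle: K_a q H = 0.3320×16×4.2 = 22.31 kN/m.
Total = 60.32 + 22.31 = 82.63 kN/m.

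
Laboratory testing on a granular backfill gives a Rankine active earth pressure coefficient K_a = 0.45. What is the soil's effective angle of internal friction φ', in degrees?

22.3°

K_a = tan²(45° − φ/2) ⇒ 45° − φ/2 = arctan(√0.45) = 33.85°.
φ = 2(45° − 33.85°) = 22.29°.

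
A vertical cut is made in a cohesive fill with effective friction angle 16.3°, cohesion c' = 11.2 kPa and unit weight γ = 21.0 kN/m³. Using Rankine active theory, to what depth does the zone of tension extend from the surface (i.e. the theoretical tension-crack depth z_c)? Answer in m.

K_a = tan²(45° − 16.3°/2) = 0.5617; √K_a = 0.7495.
The active pressure is zero where K_a γ z = 2c√K_a, so z_c = 2c/(γ√K_a) = 2×11.2/(21.0×0.7495) = 1.423 m.

1.42 m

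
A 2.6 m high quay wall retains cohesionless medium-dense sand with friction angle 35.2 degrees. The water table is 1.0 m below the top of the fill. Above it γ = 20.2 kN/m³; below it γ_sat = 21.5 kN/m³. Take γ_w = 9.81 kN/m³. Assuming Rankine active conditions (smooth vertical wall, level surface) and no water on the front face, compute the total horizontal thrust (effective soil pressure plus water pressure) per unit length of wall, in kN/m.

K_a = tan²(45° − φ/2) = 0.2687.
γ' = 21.5 − 9.81 = 11.69 kN/m³. Depth below WT = 1.6 m.
σ'_h at WT = K_a γ d_w = 5.427 kPa; at base = 5.427 + K_a γ' × 1.6 = 10.45 kPa.
P₁ (0–1.0 m) = ½×5.427×1.0 = 2.714. P₂ (1.0–2.6 m) = ½(5.427+10.45)×1.6 = 12.70.
P_w = ½ γ_w h₂² = 0.5×9.81×1.6² = 12.56. Total = 2.714+12.70+12.56 = 27.97 kN/m.

28.0 kN/m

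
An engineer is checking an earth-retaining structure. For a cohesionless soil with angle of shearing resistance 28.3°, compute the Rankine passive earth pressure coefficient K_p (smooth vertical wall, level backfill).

2.80

K_p = (1 + sin φ)/(1 − sin φ) = tan²(45° + 28.3°/2) = 2.803.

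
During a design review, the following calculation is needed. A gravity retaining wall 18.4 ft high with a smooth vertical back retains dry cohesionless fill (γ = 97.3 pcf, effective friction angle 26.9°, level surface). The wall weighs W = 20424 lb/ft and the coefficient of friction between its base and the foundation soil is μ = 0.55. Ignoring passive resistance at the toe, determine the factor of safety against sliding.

K_a = tan²(45° − 26.9°/2) = 0.3770.
P_a = ½K_aγH² = 0.5×0.3770×97.3×18.4² = 6210 lb/ft, acting at H/3 = 6.133 ft above the base.
FS_sliding = μW / P_a = 0.55×20424 / 6210 = 1.809.

1.81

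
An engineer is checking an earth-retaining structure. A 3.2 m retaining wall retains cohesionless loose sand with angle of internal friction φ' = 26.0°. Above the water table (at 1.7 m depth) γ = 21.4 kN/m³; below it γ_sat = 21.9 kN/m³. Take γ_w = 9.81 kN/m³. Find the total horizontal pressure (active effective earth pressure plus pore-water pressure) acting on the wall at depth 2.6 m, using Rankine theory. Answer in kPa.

27.3 kPa

K_a = (1 − sin φ)/(1 + sin φ) = 0.3905.
γ' = 21.9 − 9.81 = 12.09 kN/m³.
Effective vertical stress at 2.6 m: σ'_v = 21.4×1.7 + 12.09×0.900 = 47.26 kPa.
σ'_h = K_a σ'_v = 0.3905 × 47.26 = 18.45 kPa; u = γ_w × 0.900 = 8.829 kPa.
Total σ_h = 18.45 + 8.829 = 27.28 kPa.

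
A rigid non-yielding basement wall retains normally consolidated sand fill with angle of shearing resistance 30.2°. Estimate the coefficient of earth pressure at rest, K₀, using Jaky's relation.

0.497

K₀ = 1 − sin φ' = 1 − sin 30.2° = 0.4970.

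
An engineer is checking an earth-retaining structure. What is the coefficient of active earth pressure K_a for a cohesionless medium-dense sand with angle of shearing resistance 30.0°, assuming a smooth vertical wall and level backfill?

0.333

K_a = (1 − sin φ)/(1 + sin φ) = (1 − sin 30.0°)/(1 + sin 30.0°) = 0.3333.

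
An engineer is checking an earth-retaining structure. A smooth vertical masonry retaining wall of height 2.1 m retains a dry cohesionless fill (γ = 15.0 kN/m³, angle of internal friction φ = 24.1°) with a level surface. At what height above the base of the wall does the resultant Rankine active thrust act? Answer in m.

0.700 m

K_a = 0.4201.
The pressure distribution is triangular, so the resultant acts at H/3 above the base = 2.1/3 = 0.7000 m.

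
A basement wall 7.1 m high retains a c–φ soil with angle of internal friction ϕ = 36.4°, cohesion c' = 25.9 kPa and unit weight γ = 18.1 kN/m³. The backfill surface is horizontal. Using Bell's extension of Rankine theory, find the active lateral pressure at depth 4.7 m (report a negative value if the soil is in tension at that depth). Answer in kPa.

-4.46 kPa

K_a = (1 − sin φ)/(1 + sin φ) = 0.2552.
σ_a = K_a γ z − 2c√K_a = 0.2552×18.1×4.7 − 2×25.9×0.5051 = -4.459 kPa.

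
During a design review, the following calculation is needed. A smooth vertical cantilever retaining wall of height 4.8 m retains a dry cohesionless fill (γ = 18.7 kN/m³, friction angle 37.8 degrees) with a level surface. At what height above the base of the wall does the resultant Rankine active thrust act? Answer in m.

1.60 m

K_a = 0.2400.
The pressure distribution is triangular, so the resultant acts at H/3 above the base = 4.8/3 = 1.600 m.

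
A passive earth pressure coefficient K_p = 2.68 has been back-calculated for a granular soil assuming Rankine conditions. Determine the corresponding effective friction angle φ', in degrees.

K_p = (1+sin φ)/(1−sin φ) ⇒ sin φ = (K_p − 1)/(K_p + 1) = 0.4565.
φ = arcsin(0.4565) = 27.16°.

27.2°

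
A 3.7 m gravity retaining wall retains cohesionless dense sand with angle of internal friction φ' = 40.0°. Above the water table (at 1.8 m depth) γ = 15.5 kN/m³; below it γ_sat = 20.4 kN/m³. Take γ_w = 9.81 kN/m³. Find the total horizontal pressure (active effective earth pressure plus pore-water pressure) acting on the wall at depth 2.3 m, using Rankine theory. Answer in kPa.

K_a = (1 − sin φ)/(1 + sin φ) = 0.2174.
γ' = 20.4 − 9.81 = 10.59 kN/m³.
Effective vertical stress at 2.3 m: σ'_v = 15.5×1.8 + 10.59×0.500 = 33.20 kPa.
σ'_h = K_a σ'_v = 0.2174 × 33.20 = 7.218 kPa; u = γ_w × 0.500 = 4.905 kPa.
Total σ_h = 7.218 + 4.905 = 12.12 kPa.

12.1 kPa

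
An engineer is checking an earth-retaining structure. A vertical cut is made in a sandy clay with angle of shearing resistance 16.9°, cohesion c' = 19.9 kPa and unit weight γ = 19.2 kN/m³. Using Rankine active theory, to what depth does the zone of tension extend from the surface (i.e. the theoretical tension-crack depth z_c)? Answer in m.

K_a = tan²(45° − 16.9°/2) = 0.5495; √K_a = 0.7413.
The active pressure is zero where K_a γ z = 2c√K_a, so z_c = 2c/(γ√K_a) = 2×19.9/(19.2×0.7413) = 2.796 m.

2.80 m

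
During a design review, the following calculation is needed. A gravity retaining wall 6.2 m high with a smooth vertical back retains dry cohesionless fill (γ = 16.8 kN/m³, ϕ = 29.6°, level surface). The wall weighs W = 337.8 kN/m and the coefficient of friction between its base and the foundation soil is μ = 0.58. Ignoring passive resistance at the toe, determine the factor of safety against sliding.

1.79

K_a = tan²(45° − 29.6°/2) = 0.3387.
P_a = ½K_aγH² = 0.5×0.3387×16.8×6.2² = 109.4 kN/m, acting at H/3 = 2.067 m above the base.
FS_sliding = μW / P_a = 0.58×337.8 / 109.4 = 1.791.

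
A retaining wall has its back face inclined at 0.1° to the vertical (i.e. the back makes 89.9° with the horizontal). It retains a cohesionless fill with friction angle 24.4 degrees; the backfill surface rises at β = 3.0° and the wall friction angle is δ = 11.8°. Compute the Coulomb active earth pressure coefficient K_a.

K_a = sin²(α+φ) / [sin²α · sin(α−δ) · (1 + √{sin(φ+δ)sin(φ−β) / (sin(α−δ)sin(α+β))})²].
With α = 89.9°, φ = 24.4°, δ = 11.8°, β = 3.0°: K_a = 0.3931.

0.393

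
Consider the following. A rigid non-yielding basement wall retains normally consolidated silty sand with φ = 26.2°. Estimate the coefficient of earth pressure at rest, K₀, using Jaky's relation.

0.558

K₀ = 1 − sin φ' = 1 − sin 26.2° = 0.5585.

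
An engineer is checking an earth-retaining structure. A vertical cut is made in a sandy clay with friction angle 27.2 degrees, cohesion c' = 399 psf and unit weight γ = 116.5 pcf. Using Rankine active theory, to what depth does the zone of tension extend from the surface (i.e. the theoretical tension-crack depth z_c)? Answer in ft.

11.2 ft

K_a = tan²(45° − 27.2°/2) = 0.3726; √K_a = 0.6104.
The active pressure is zero where K_a γ z = 2c√K_a, so z_c = 2c/(γ√K_a) = 2×399/(116.5×0.6104) = 11.22 ft.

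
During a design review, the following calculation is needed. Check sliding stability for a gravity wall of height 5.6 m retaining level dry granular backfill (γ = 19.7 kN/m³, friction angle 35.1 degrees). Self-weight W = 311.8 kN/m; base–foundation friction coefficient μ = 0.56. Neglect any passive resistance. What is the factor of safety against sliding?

K_a = tan²(45° − 35.1°/2) = 0.2698.
P_a = ½K_aγH² = 0.5×0.2698×19.7×5.6² = 83.35 kN/m, acting at H/3 = 1.867 m above the base.
FS_sliding = μW / P_a = 0.56×311.8 / 83.35 = 2.095.

2.09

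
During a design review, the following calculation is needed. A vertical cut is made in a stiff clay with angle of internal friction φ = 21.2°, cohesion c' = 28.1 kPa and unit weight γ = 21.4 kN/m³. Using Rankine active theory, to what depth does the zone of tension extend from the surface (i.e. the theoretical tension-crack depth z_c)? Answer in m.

3.84 m

K_a = tan²(45° − 21.2°/2) = 0.4688; √K_a = 0.6847.
The active pressure is zero where K_a γ z = 2c√K_a, so z_c = 2c/(γ√K_a) = 2×28.1/(21.4×0.6847) = 3.835 m.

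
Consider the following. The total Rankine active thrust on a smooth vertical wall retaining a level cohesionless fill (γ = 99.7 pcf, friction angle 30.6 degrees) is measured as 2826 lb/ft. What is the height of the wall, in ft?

K_a = 0.3253. P_a = ½ K_a γ H² ⇒ H = √(2P_a/(K_a γ)).
H = √(2×2826/(0.3253×99.7)) = 13.20 ft.

13.2 ft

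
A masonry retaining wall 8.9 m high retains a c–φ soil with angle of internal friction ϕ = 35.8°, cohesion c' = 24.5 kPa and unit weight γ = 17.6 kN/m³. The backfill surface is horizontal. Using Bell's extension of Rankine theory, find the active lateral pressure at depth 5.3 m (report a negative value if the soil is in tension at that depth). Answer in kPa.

K_a = (1 − sin φ)/(1 + sin φ) = 0.2619.
σ_a = K_a γ z − 2c√K_a = 0.2619×17.6×5.3 − 2×24.5×0.5117 = -0.6480 kPa.

-0.648 kPa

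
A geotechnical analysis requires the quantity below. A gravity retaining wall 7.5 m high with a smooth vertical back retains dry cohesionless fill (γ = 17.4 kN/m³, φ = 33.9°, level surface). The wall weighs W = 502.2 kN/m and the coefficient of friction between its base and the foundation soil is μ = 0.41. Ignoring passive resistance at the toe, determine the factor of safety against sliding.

K_a = tan²(45° − 33.9°/2) = 0.2839.
P_a = ½K_aγH² = 0.5×0.2839×17.4×7.5² = 138.9 kN/m, acting at H/3 = 2.500 m above the base.
FS_sliding = μW / P_a = 0.41×502.2 / 138.9 = 1.482.

1.48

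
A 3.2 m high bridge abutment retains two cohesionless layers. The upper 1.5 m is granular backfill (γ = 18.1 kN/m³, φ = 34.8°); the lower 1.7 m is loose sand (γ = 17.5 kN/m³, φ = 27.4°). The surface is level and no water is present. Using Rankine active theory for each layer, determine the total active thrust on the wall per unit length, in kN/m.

K_a1 = tan²(45°−34.8°/2) = 0.2733; K_a2 = tan²(45°−27.4°/2) = 0.3697.
Layer 1: σ at base = K_a1 γ₁ h₁ = 7.420 kPa; P₁ = ½×7.420×1.5 = 5.565.
Layer 2: σ_v at top = γ₁h₁ = 27.15; σ_h top = K_a2×27.15 = 10.04; σ_h base = K_a2×(27.15+17.5×1.7) = 21.03.
P₂ = ½(10.04+21.03)×1.7 = 26.41. Total P_a = 5.565+26.41 = 31.98 kN/m.

32.0 kN/m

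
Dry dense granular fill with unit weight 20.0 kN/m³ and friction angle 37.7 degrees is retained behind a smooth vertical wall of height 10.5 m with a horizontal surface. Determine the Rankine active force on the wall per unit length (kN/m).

266 kN/m

K_a = tan²(45° − φ/2) = 0.2411.
P_a = ½ K_a γ H² = 0.5 × 0.2411 × 20.0 × 10.5² = 265.8 kN/m.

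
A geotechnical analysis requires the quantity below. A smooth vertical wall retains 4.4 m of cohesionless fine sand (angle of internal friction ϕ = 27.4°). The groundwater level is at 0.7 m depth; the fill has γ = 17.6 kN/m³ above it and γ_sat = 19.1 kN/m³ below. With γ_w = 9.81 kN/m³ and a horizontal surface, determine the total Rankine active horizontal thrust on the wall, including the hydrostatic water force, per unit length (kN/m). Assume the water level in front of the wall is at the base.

109 kN/m

K_a = tan²(45° − φ/2) = 0.3697.
γ' = 19.1 − 9.81 = 9.290 kN/m³. Depth below WT = 3.7 m.
σ'_h at WT = K_a γ d_w = 4.554 kPa; at base = 4.554 + K_a γ' × 3.7 = 17.26 kPa.
P₁ (0–0.7 m) = ½×4.554×0.7 = 1.594. P₂ (0.7–4.4 m) = ½(4.554+17.26)×3.7 = 40.36.
P_w = ½ γ_w h₂² = 0.5×9.81×3.7² = 67.15. Total = 1.594+40.36+67.15 = 109.1 kN/m.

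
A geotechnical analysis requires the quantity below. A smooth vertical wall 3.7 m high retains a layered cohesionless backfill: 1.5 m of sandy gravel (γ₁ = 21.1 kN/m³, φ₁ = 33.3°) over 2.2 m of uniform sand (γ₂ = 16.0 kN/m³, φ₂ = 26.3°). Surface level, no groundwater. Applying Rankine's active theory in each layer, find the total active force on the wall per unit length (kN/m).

K_a1 = tan²(45°−33.3°/2) = 0.2911; K_a2 = tan²(45°−26.3°/2) = 0.3859.
Layer 1: σ at base = K_a1 γ₁ h₁ = 9.214 kPa; P₁ = ½×9.214×1.5 = 6.911.
Layer 2: σ_v at top = γ₁h₁ = 31.65; σ_h top = K_a2×31.65 = 12.21; σ_h base = K_a2×(31.65+16.0×2.2) = 25.80.
P₂ = ½(12.21+25.80)×2.2 = 41.82. Total P_a = 6.911+41.82 = 48.73 kN/m.

48.7 kN/m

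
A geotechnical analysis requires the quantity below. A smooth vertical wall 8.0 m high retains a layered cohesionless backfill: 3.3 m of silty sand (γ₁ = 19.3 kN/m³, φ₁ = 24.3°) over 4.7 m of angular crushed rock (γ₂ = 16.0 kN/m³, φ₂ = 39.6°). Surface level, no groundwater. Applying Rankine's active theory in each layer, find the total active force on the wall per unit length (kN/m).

149 kN/m

K_a1 = tan²(45°−24.3°/2) = 0.4169; K_a2 = tan²(45°−39.6°/2) = 0.2214.
Layer 1: σ at base = K_a1 γ₁ h₁ = 26.55 kPa; P₁ = ½×26.55×3.3 = 43.81.
Layer 2: σ_v at top = γ₁h₁ = 63.69; σ_h top = K_a2×63.69 = 14.10; σ_h base = K_a2×(63.69+16.0×4.7) = 30.75.
P₂ = ½(14.10+30.75)×4.7 = 105.4. Total P_a = 43.81+105.4 = 149.2 kN/m.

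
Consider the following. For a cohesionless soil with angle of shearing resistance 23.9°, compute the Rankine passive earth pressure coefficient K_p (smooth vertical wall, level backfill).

2.36

K_p = (1 + sin φ)/(1 − sin φ) = tan²(45° + 23.9°/2) = 2.362.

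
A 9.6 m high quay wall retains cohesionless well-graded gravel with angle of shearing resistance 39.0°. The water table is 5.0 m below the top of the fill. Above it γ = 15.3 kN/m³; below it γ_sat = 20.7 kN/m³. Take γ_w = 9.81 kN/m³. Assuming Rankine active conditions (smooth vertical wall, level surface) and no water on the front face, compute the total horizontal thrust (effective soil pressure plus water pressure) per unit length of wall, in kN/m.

254 kN/m

K_a = tan²(45° − φ/2) = 0.2275.
γ' = 20.7 − 9.81 = 10.89 kN/m³. Depth below WT = 4.6 m.
σ'_h at WT = K_a γ d_w = 17.40 kPa; at base = 17.40 + K_a γ' × 4.6 = 28.80 kPa.
P₁ (0–5.0 m) = ½×17.40×5.0 = 43.51. P₂ (5.0–9.6 m) = ½(17.40+28.80)×4.6 = 106.3.
P_w = ½ γ_w h₂² = 0.5×9.81×4.6² = 103.8. Total = 43.51+106.3+103.8 = 253.6 kN/m.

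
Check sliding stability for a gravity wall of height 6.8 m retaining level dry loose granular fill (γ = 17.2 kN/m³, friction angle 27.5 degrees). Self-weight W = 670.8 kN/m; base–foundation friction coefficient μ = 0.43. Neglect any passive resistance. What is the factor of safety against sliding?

K_a = tan²(45° − 27.5°/2) = 0.3682.
P_a = ½K_aγH² = 0.5×0.3682×17.2×6.8² = 146.4 kN/m, acting at H/3 = 2.267 m above the base.
FS_sliding = μW / P_a = 0.43×670.8 / 146.4 = 1.970.

1.97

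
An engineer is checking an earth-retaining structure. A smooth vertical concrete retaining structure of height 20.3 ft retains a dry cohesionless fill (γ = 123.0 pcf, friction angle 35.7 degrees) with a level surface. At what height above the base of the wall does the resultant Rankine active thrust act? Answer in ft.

K_a = 0.2630.
The pressure distribution is triangular, so the resultant acts at H/3 above the base = 20.3/3 = 6.767 ft.

6.77 ft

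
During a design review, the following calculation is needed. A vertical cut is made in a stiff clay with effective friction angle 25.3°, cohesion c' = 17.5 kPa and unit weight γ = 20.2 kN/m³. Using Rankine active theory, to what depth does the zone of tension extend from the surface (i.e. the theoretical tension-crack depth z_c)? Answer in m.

2.74 m

K_a = tan²(45° − 25.3°/2) = 0.4012; √K_a = 0.6334.
The active pressure is zero where K_a γ z = 2c√K_a, so z_c = 2c/(γ√K_a) = 2×17.5/(20.2×0.6334) = 2.736 m.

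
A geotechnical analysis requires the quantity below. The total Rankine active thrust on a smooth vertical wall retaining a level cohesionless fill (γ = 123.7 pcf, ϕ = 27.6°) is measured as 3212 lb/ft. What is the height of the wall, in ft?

11.9 ft

K_a = 0.3668. P_a = ½ K_a γ H² ⇒ H = √(2P_a/(K_a γ)).
H = √(2×3212/(0.3668×123.7)) = 11.90 ft.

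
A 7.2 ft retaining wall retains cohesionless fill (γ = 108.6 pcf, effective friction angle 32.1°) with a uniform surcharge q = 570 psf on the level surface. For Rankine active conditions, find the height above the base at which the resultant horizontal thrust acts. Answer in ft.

K_a = 0.3060.
Triangular part P₁ = ½K_aγH² = 861.4 at H/3 = 2.400 ft; rectangular part P₂ = K_a q H = 1256 at H/2 = 3.600 ft.
ȳ = (P₁·2.400 + P₂·3.600)/(P₁+P₂) = 3.112 ft.

3.11 ft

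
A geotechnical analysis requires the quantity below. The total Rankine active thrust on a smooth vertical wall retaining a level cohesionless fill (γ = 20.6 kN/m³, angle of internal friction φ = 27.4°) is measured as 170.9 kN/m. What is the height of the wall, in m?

K_a = 0.3697. P_a = ½ K_a γ H² ⇒ H = √(2P_a/(K_a γ)).
H = √(2×170.9/(0.3697×20.6)) = 6.699 m.

6.70 m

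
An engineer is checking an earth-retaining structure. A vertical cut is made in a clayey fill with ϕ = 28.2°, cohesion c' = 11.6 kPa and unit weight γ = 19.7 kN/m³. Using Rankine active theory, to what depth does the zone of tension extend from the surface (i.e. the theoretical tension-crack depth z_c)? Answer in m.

K_a = tan²(45° − 28.2°/2) = 0.3582; √K_a = 0.5985.
The active pressure is zero where K_a γ z = 2c√K_a, so z_c = 2c/(γ√K_a) = 2×11.6/(19.7×0.5985) = 1.968 m.

1.97 m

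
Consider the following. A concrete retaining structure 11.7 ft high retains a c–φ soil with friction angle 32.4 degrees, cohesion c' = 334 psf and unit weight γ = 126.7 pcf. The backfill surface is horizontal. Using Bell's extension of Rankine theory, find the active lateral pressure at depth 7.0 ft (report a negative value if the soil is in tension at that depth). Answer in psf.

-99.2 psf

K_a = (1 − sin φ)/(1 + sin φ) = 0.3022.
σ_a = K_a γ z − 2c√K_a = 0.3022×126.7×7.0 − 2×334×0.5498 = -99.19 psf.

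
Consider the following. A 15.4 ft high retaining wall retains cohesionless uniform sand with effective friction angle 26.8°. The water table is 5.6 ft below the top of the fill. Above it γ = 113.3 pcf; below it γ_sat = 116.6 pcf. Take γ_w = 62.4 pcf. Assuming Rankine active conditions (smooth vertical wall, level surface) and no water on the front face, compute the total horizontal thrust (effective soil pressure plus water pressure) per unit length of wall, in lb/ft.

K_a = tan²(45° − φ/2) = 0.3785.
γ' = 116.6 − 62.4 = 54.20 pcf. Depth below WT = 9.8 ft.
σ'_h at WT = K_a γ d_w = 240.1 psf; at base = 240.1 + K_a γ' × 9.8 = 441.2 psf.
P₁ (0–5.6 ft) = ½×240.1×5.6 = 672.4. P₂ (5.6–15.4 ft) = ½(240.1+441.2)×9.8 = 3338.
P_w = ½ γ_w h₂² = 0.5×62.4×9.8² = 2996. Total = 672.4+3338+2996 = 7007 lb/ft.

7010 lb/ft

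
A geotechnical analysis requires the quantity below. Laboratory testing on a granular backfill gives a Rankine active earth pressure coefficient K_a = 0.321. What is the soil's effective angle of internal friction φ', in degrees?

K_a = tan²(45° − φ/2) ⇒ 45° − φ/2 = arctan(√0.321) = 29.53°.
φ = 2(45° − 29.53°) = 30.93°.

30.9°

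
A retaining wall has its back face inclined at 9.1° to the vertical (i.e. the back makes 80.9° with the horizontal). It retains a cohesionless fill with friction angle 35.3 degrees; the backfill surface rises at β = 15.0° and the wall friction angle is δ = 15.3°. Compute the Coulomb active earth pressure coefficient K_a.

K_a = sin²(α+φ) / [sin²α · sin(α−δ) · (1 + √{sin(φ+δ)sin(φ−β) / (sin(α−δ)sin(α+β))})²].
With α = 80.9°, φ = 35.3°, δ = 15.3°, β = 15.0°: K_a = 0.3803.

0.380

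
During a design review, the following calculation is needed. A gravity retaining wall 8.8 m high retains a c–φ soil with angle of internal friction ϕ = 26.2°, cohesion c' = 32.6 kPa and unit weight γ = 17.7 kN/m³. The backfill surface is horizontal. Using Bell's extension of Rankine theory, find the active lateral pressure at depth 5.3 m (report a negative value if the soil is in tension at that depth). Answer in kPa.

-4.24 kPa

K_a = (1 − sin φ)/(1 + sin φ) = 0.3874.
σ_a = K_a γ z − 2c√K_a = 0.3874×17.7×5.3 − 2×32.6×0.6224 = -4.238 kPa.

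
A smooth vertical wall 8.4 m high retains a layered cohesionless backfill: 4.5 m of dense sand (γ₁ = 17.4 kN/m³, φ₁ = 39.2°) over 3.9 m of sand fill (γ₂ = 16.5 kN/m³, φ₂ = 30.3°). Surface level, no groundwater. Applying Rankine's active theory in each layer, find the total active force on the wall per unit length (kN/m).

K_a1 = tan²(45°−39.2°/2) = 0.2255; K_a2 = tan²(45°−30.3°/2) = 0.3293.
Layer 1: σ at base = K_a1 γ₁ h₁ = 17.65 kPa; P₁ = ½×17.65×4.5 = 39.72.
Layer 2: σ_v at top = γ₁h₁ = 78.30; σ_h top = K_a2×78.30 = 25.79; σ_h base = K_a2×(78.30+16.5×3.9) = 46.98.
P₂ = ½(25.79+46.98)×3.9 = 141.9. Total P_a = 39.72+141.9 = 181.6 kN/m.

182 kN/m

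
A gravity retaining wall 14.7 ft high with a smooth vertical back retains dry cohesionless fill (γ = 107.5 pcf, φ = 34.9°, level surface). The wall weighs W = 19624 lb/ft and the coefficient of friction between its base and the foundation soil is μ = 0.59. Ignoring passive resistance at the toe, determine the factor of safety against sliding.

K_a = tan²(45° − 34.9°/2) = 0.2721.
P_a = ½K_aγH² = 0.5×0.2721×107.5×14.7² = 3161 lb/ft, acting at H/3 = 4.900 ft above the base.
FS_sliding = μW / P_a = 0.59×19624 / 3161 = 3.663.

3.66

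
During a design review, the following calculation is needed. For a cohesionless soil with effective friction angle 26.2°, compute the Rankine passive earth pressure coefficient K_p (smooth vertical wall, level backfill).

2.58

K_p = (1 + sin φ)/(1 − sin φ) = tan²(45° + 26.2°/2) = 2.581.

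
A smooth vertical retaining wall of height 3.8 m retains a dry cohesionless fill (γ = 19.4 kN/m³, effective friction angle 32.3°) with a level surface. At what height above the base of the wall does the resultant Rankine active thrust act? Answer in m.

1.27 m

K_a = 0.3035.
The pressure distribution is triangular, so the resultant acts at H/3 above the base = 3.8/3 = 1.267 m.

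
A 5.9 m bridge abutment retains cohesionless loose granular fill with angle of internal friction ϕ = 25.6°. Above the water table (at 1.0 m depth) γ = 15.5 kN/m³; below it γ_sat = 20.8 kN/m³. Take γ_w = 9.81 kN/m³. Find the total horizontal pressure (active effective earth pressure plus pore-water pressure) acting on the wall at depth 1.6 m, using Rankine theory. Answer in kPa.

K_a = (1 − sin φ)/(1 + sin φ) = 0.3966.
γ' = 20.8 − 9.81 = 10.99 kN/m³.
Effective vertical stress at 1.6 m: σ'_v = 15.5×1.0 + 10.99×0.600 = 22.09 kPa.
σ'_h = K_a σ'_v = 0.3966 × 22.09 = 8.762 kPa; u = γ_w × 0.600 = 5.886 kPa.
Total σ_h = 8.762 + 5.886 = 14.65 kPa.

14.6 kPa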